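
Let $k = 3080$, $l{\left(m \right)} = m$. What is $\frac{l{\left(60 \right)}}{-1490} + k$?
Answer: $\frac{458914}{149} \approx 3080.0$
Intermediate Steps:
$\frac{l{\left(60 \right)}}{-1490} + k = \frac{60}{-1490} + 3080 = 60 \left(- \frac{1}{1490}\right) + 3080 = - \frac{6}{149} + 3080 = \frac{458914}{149}$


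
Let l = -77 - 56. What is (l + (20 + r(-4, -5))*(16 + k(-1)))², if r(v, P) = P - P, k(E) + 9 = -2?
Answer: 1089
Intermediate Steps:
l = -133
k(E) = -11 (k(E) = -9 - 2 = -11)
r(v, P) = 0
(l + (20 + r(-4, -5))*(16 + k(-1)))² = (-133 + (20 + 0)*(16 - 11))² = (-133 + 20*5)² = (-133 + 100)² = (-33)² = 1089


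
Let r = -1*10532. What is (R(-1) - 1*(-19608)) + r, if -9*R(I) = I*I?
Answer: 81683/9 ≈ 9075.9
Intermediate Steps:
R(I) = -I²/9 (R(I) = -I*I/9 = -I²/9)
r = -10532
(R(-1) - 1*(-19608)) + r = (-⅑*(-1)² - 1*(-19608)) - 10532 = (-⅑*1 + 19608) - 10532 = (-⅑ + 19608) - 10532 = 176471/9 - 10532 = 81683/9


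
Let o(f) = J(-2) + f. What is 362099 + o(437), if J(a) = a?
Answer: 362534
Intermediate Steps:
o(f) = -2 + f
362099 + o(437) = 362099 + (-2 + 437) = 362099 + 435 = 362534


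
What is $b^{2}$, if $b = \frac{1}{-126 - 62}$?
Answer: $\frac{1}{35344} \approx 2.8293 \cdot 10^{-5}$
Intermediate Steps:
$b = - \frac{1}{188}$ ($b = \frac{1}{-188} = - \frac{1}{188} \approx -0.0053191$)
$b^{2} = \left(- \frac{1}{188}\right)^{2} = \frac{1}{35344}$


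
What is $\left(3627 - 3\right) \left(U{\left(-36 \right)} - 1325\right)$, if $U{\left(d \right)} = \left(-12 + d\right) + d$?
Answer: $-5106216$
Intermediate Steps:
$U{\left(d \right)} = -12 + 2 d$
$\left(3627 - 3\right) \left(U{\left(-36 \right)} - 1325\right) = \left(3627 - 3\right) \left(\left(-12 + 2 \left(-36\right)\right) - 1325\right) = 3624 \left(\left(-12 - 72\right) - 1325\right) = 3624 \left(-84 - 1325\right) = 3624 \left(-1409\right) = -5106216$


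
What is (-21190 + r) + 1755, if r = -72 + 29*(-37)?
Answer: -20580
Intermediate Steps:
r = -1145 (r = -72 - 1073 = -1145)
(-21190 + r) + 1755 = (-21190 - 1145) + 1755 = -22335 + 1755 = -20580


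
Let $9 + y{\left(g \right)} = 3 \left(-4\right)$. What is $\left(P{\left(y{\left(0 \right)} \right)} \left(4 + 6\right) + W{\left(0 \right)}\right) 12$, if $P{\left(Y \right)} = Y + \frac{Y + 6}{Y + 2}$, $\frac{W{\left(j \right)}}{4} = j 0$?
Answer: $- \frac{46080}{19} \approx -2425.3$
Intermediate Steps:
$y{\left(g \right)} = -21$ ($y{\left(g \right)} = -9 + 3 \left(-4\right) = -9 - 12 = -21$)
$W{\left(j \right)} = 0$ ($W{\left(j \right)} = 4 j 0 = 4 \cdot 0 = 0$)
$P{\left(Y \right)} = Y + \frac{6 + Y}{2 + Y}$
$\left(P{\left(y{\left(0 \right)} \right)} \left(4 + 6\right) + W{\left(0 \right)}\right) 12 = \left(\frac{6 + \left(-21\right)^{2} + 3 \left(-21\right)}{2 - 21} \left(4 + 6\right) + 0\right) 12 = \left(\frac{6 + 441 - 63}{-19} \cdot 10 + 0\right) 12 = \left(\left(- \frac{1}{19}\right) 384 \cdot 10 + 0\right) 12 = \left(\left(- \frac{384}{19}\right) 10 + 0\right) 12 = \left(- \frac{3840}{19} + 0\right) 12 = \left(- \frac{3840}{19}\right) 12 = - \frac{46080}{19}$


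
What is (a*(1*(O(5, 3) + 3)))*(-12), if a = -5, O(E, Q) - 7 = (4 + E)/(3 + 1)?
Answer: 735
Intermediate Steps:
O(E, Q) = 8 + E/4 (O(E, Q) = 7 + (4 + E)/(3 + 1) = 7 + (4 + E)/4 = 7 + (4 + E)*(¼) = 7 + (1 + E/4) = 8 + E/4)
(a*(1*(O(5, 3) + 3)))*(-12) = -5*((8 + (¼)*5) + 3)*(-12) = -5*((8 + 5/4) + 3)*(-12) = -5*(37/4 + 3)*(-12) = -5*49/4*(-12) = -245/4*(-12) = 735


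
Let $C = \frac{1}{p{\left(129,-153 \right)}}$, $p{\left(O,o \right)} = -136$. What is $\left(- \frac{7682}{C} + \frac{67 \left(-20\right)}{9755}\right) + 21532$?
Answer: $\frac{2080319816}{1951} \approx 1.0663 \cdot 10^{6}$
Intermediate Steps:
$C = - \frac{1}{136}$ ($C = \frac{1}{-136} = - \frac{1}{136} \approx -0.0073529$)
$\left(- \frac{7682}{C} + \frac{67 \left(-20\right)}{9755}\right) + 21532 = \left(- \frac{7682}{- \frac{1}{136}} + \frac{67 \left(-20\right)}{9755}\right) + 21532 = \left(\left(-7682\right) \left(-136\right) - \frac{268}{1951}\right) + 21532 = \left(1044752 - \frac{268}{1951}\right) + 21532 = \frac{2038310884}{1951} + 21532 = \frac{2080319816}{1951}$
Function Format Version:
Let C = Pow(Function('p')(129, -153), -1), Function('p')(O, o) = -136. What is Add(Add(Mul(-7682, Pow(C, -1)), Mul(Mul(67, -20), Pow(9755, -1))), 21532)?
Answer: Rational(2080319816, 1951) ≈ 1.0663e+6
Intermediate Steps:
C = Rational(-1, 136) (C = Pow(-136, -1) = Rational(-1, 136) ≈ -0.0073529)
Add(Add(Mul(-7682, Pow(C, -1)), Mul(Mul(67, -20), Pow(9755, -1))), 21532) = Add(Add(Mul(-7682, Pow(Rational(-1, 136), -1)), Mul(Mul(67, -20), Pow(9755, -1))), 21532) = Add(Add(Mul(-7682, -136), Mul(-1340, Rational(1, 9755))), 21532) = Add(Add(1044752, Rational(-268, 1951)), 21532) = Add(Rational(2038310884, 1951), 21532) = Rational(2080319816, 1951)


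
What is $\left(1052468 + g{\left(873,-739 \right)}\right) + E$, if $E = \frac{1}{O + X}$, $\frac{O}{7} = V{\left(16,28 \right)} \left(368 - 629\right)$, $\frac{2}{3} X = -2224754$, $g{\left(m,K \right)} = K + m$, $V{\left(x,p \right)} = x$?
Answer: $\frac{3543440426525}{3366363} \approx 1.0526 \cdot 10^{6}$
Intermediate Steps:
$X = -3337131$ ($X = \frac{3}{2} \left(-2224754\right) = -3337131$)
$O = -29232$ ($O = 7 \cdot 16 \left(368 - 629\right) = 7 \cdot 16 \left(-261\right) = 7 \left(-4176\right) = -29232$)
$E = - \frac{1}{3366363}$ ($E = \frac{1}{-29232 - 3337131} = \frac{1}{-3366363} = - \frac{1}{3366363} \approx -2.9706 \cdot 10^{-7}$)
$\left(1052468 + g{\left(873,-739 \right)}\right) + E = \left(1052468 + \left(-739 + 873\right)\right) - \frac{1}{3366363} = \left(1052468 + 134\right) - \frac{1}{3366363} = 1052602 - \frac{1}{3366363} = \frac{3543440426525}{3366363}$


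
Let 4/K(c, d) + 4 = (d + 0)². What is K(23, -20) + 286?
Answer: 28315/99 ≈ 286.01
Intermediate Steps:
K(c, d) = 4/(-4 + d²) (K(c, d) = 4/(-4 + (d + 0)²) = 4/(-4 + d²))
K(23, -20) + 286 = 4/(-4 + (-20)²) + 286 = 4/(-4 + 400) + 286 = 4/396 + 286 = 4*(1/396) + 286 = 1/99 + 286 = 28315/99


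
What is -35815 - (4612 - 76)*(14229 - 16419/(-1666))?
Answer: -7690168277/119 ≈ -6.4623e+7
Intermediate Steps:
-35815 - (4612 - 76)*(14229 - 16419/(-1666)) = -35815 - 4536*(14229 - 16419*(-1/1666)) = -35815 - 4536*(14229 + 16419/1666) = -35815 - 4536*23721933/1666 = -35815 - 1*7685906292/119 = -35815 - 7685906292/119 = -7690168277/119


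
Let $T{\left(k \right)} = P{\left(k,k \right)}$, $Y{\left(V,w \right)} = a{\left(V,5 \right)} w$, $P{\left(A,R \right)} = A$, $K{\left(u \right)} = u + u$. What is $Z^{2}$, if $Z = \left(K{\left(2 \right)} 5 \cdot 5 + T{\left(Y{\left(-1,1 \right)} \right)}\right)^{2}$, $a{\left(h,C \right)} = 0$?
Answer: $100000000$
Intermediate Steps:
$K{\left(u \right)} = 2 u$
$Y{\left(V,w \right)} = 0$ ($Y{\left(V,w \right)} = 0 w = 0$)
$T{\left(k \right)} = k$
$Z = 10000$ ($Z = \left(2 \cdot 2 \cdot 5 \cdot 5 + 0\right)^{2} = \left(4 \cdot 5 \cdot 5 + 0\right)^{2} = \left(20 \cdot 5 + 0\right)^{2} = \left(100 + 0\right)^{2} = 100^{2} = 10000$)
$Z^{2} = 10000^{2} = 100000000$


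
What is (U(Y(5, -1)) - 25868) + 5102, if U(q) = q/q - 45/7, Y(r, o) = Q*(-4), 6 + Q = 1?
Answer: -145400/7 ≈ -20771.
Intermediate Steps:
Q = -5 (Q = -6 + 1 = -5)
Y(r, o) = 20 (Y(r, o) = -5*(-4) = 20)
U(q) = -38/7 (U(q) = 1 - 45*⅐ = 1 - 45/7 = -38/7)
(U(Y(5, -1)) - 25868) + 5102 = (-38/7 - 25868) + 5102 = -181114/7 + 5102 = -145400/7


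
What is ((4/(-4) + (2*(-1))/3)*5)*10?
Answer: -250/3 ≈ -83.333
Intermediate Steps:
((4/(-4) + (2*(-1))/3)*5)*10 = ((4*(-¼) - 2*⅓)*5)*10 = ((-1 - ⅔)*5)*10 = -5/3*5*10 = -25/3*10 = -250/3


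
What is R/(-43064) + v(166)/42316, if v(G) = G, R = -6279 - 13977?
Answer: 54018845/113893514 ≈ 0.47429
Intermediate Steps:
R = -20256
R/(-43064) + v(166)/42316 = -20256/(-43064) + 166/42316 = -20256*(-1/43064) + 166*(1/42316) = 2532/5383 + 83/21158 = 54018845/113893514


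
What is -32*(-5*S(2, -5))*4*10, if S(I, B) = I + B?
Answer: -19200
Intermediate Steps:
S(I, B) = B + I
-32*(-5*S(2, -5))*4*10 = -32*(-5*(-5 + 2))*4*10 = -32*(-5*(-3))*4*10 = -480*4*10 = -32*60*10 = -1920*10 = -19200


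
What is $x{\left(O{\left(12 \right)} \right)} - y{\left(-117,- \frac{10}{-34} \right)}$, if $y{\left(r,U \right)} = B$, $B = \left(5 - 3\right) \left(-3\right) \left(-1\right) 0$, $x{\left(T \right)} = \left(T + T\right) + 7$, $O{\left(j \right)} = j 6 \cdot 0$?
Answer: $7$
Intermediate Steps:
$O{\left(j \right)} = 0$ ($O{\left(j \right)} = 6 j 0 = 0$)
$x{\left(T \right)} = 7 + 2 T$ ($x{\left(T \right)} = 2 T + 7 = 7 + 2 T$)
$B = 0$ ($B = 2 \left(-3\right) \left(-1\right) 0 = \left(-6\right) \left(-1\right) 0 = 6 \cdot 0 = 0$)
$y{\left(r,U \right)} = 0$
$x{\left(O{\left(12 \right)} \right)} - y{\left(-117,- \frac{10}{-34} \right)} = \left(7 + 2 \cdot 0\right) - 0 = \left(7 + 0\right) + 0 = 7 + 0 = 7$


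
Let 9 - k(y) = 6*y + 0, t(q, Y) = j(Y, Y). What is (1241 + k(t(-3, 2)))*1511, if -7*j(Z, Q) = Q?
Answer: 13239382/7 ≈ 1.8913e+6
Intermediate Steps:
j(Z, Q) = -Q/7
t(q, Y) = -Y/7
k(y) = 9 - 6*y (k(y) = 9 - (6*y + 0) = 9 - 6*y)
(1241 + k(t(-3, 2)))*1511 = (1241 + (9 - (-6)*2/7))*1511 = (1241 + (9 - 6*(-2/7)))*1511 = (1241 + (9 + 12/7))*1511 = (1241 + 75/7)*1511 = (8762/7)*1511 = 13239382/7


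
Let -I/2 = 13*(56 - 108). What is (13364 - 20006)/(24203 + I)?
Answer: -6642/25555 ≈ -0.25991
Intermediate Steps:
I = 1352 (I = -26*(56 - 108) = -26*(-52) = -2*(-676) = 1352)
(13364 - 20006)/(24203 + I) = (13364 - 20006)/(24203 + 1352) = -6642/25555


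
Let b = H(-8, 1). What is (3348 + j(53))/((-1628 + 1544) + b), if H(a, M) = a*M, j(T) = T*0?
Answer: -837/23 ≈ -36.391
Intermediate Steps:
j(T) = 0
H(a, M) = M*a
b = -8 (b = 1*(-8) = -8)
(3348 + j(53))/((-1628 + 1544) + b) = (3348 + 0)/((-1628 + 1544) - 8) = 3348/(-84 - 8) = 3348/(-92) = 3348*(-1/92) = -837/23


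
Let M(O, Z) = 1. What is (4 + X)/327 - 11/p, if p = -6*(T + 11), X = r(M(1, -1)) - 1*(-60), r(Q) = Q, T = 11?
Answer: 123/436 ≈ 0.28211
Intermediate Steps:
X = 61 (X = 1 - 1*(-60) = 1 + 60 = 61)
p = -132 (p = -6*(11 + 11) = -6*22 = -132)
(4 + X)/327 - 11/p = (4 + 61)/327 - 11/(-132) = 65*(1/327) - 11*(-1/132) = 65/327 + 1/12 = 123/436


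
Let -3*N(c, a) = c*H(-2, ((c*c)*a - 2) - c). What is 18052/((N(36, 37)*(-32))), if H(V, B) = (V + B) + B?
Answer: 4513/9199296 ≈ 0.00049058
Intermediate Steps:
H(V, B) = V + 2*B (H(V, B) = (B + V) + B = V + 2*B)
N(c, a) = -c*(-6 - 2*c + 2*a*c**2)/3 (N(c, a) = -c*(-2 + 2*(((c*c)*a - 2) - c))/3 = -c*(-2 + 2*((c**2*a - 2) - c))/3 = -c*(-2 + 2*((a*c**2 - 2) - c))/3 = -c*(-2 + 2*((-2 + a*c**2) - c))/3 = -c*(-2 + 2*(-2 - c + a*c**2))/3 = -c*(-2 + (-4 - 2*c + 2*a*c**2))/3 = -c*(-6 - 2*c + 2*a*c**2)/3)
18052/((N(36, 37)*(-32))) = 18052/((((2/3)*36*(3 + 36 - 1*37*36**2))*(-32))) = 18052/((((2/3)*36*(3 + 36 - 1*37*1296))*(-32))) = 18052/((((2/3)*36*(3 + 36 - 47952))*(-32))) = 18052/((((2/3)*36*(-47913))*(-32))) = 18052/((-1149912*(-32))) = 18052/36797184 = 18052*(1/36797184) = 4513/9199296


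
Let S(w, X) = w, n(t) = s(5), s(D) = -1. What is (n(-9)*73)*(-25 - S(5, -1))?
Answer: 2190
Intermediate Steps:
n(t) = -1
(n(-9)*73)*(-25 - S(5, -1)) = (-1*73)*(-25 - 1*5) = -73*(-25 - 5) = -73*(-30) = 2190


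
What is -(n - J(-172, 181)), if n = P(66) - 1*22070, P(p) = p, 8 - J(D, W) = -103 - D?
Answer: 21943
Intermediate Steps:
J(D, W) = 111 + D (J(D, W) = 8 - (-103 - D) = 8 + (103 + D) = 111 + D)
n = -22004 (n = 66 - 1*22070 = 66 - 22070 = -22004)
-(n - J(-172, 181)) = -(-22004 - (111 - 172)) = -(-22004 - 1*(-61)) = -(-22004 + 61) = -1*(-21943) = 21943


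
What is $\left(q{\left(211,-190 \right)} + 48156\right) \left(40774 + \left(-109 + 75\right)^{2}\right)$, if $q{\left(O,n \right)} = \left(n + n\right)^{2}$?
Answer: $8073873080$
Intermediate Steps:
$q{\left(O,n \right)} = 4 n^{2}$ ($q{\left(O,n \right)} = \left(2 n\right)^{2} = 4 n^{2}$)
$\left(q{\left(211,-190 \right)} + 48156\right) \left(40774 + \left(-109 + 75\right)^{2}\right) = \left(4 \left(-190\right)^{2} + 48156\right) \left(40774 + \left(-109 + 75\right)^{2}\right) = \left(4 \cdot 36100 + 48156\right) \left(40774 + \left(-34\right)^{2}\right) = \left(144400 + 48156\right) \left(40774 + 1156\right) = 192556 \cdot 41930 = 8073873080$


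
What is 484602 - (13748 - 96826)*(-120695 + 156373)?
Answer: 2964541486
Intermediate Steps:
484602 - (13748 - 96826)*(-120695 + 156373) = 484602 - (-83078)*35678 = 484602 - 1*(-2964056884) = 484602 + 2964056884 = 2964541486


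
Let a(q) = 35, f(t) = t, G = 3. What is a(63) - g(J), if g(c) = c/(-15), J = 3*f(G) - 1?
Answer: 533/15 ≈ 35.533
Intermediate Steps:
J = 8 (J = 3*3 - 1 = 9 - 1 = 8)
g(c) = -c/15 (g(c) = c*(-1/15) = -c/15)
a(63) - g(J) = 35 - (-1)*8/15 = 35 - 1*(-8/15) = 35 + 8/15 = 533/15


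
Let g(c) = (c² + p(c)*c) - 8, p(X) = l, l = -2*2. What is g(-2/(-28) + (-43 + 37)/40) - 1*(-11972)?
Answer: 234500681/19600 ≈ 11964.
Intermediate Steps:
l = -4
p(X) = -4
g(c) = -8 + c² - 4*c (g(c) = (c² - 4*c) - 8 = -8 + c² - 4*c)
g(-2/(-28) + (-43 + 37)/40) - 1*(-11972) = (-8 + (-2/(-28) + (-43 + 37)/40)² - 4*(-2/(-28) + (-43 + 37)/40)) - 1*(-11972) = (-8 + (-2*(-1/28) - 6*1/40)² - 4*(-2*(-1/28) - 6*1/40)) + 11972 = (-8 + (1/14 - 3/20)² - 4*(1/14 - 3/20)) + 11972 = (-8 + (-11/140)² - 4*(-11/140)) + 11972 = (-8 + 121/19600 + 11/35) + 11972 = -150519/19600 + 11972 = 234500681/19600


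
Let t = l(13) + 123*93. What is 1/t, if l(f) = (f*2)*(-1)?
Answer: 1/11413 ≈ 8.7619e-5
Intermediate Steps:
l(f) = -2*f (l(f) = (2*f)*(-1) = -2*f)
t = 11413 (t = -2*13 + 123*93 = -26 + 11439 = 11413)
1/t = 1/11413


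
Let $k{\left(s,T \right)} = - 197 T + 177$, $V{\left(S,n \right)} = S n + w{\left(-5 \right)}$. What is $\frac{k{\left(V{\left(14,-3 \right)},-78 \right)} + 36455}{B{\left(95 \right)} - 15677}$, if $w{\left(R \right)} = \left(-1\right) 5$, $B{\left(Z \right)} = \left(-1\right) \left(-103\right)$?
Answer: $- \frac{25999}{7787} \approx -3.3388$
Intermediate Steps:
$B{\left(Z \right)} = 103$
$w{\left(R \right)} = -5$
$V{\left(S,n \right)} = -5 + S n$ ($V{\left(S,n \right)} = S n - 5 = -5 + S n$)
$k{\left(s,T \right)} = 177 - 197 T$
$\frac{k{\left(V{\left(14,-3 \right)},-78 \right)} + 36455}{B{\left(95 \right)} - 15677} = \frac{\left(177 - -15366\right) + 36455}{103 - 15677} = \frac{\left(177 + 15366\right) + 36455}{-15574} = \left(15543 + 36455\right) \left(- \frac{1}{15574}\right) = 51998 \left(- \frac{1}{15574}\right) = - \frac{25999}{7787}$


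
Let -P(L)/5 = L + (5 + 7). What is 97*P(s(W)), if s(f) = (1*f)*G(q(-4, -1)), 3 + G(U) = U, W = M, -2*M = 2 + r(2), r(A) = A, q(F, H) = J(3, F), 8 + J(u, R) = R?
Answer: -20370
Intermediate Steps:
J(u, R) = -8 + R
q(F, H) = -8 + F
M = -2 (M = -(2 + 2)/2 = -1/2*4 = -2)
W = -2
G(U) = -3 + U
s(f) = -15*f (s(f) = (1*f)*(-3 + (-8 - 4)) = f*(-3 - 12) = f*(-15) = -15*f)
P(L) = -60 - 5*L (P(L) = -5*(L + (5 + 7)) = -5*(L + 12) = -5*(12 + L) = -60 - 5*L)
97*P(s(W)) = 97*(-60 - (-75)*(-2)) = 97*(-60 - 5*30) = 97*(-60 - 150) = 97*(-210) = -20370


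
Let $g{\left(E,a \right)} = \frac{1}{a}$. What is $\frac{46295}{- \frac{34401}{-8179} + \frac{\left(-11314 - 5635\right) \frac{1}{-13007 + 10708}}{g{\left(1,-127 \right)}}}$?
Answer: $- \frac{870509004695}{17526397718} \approx -49.668$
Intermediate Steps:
$\frac{46295}{- \frac{34401}{-8179} + \frac{\left(-11314 - 5635\right) \frac{1}{-13007 + 10708}}{g{\left(1,-127 \right)}}} = \frac{46295}{- \frac{34401}{-8179} + \frac{\left(-11314 - 5635\right) \frac{1}{-13007 + 10708}}{\frac{1}{-127}}} = \frac{46295}{\left(-34401\right) \left(- \frac{1}{8179}\right) + \frac{\left(-16949\right) \frac{1}{-2299}}{- \frac{1}{127}}} = \frac{46295}{\frac{34401}{8179} + \left(-16949\right) \left(- \frac{1}{2299}\right) \left(-127\right)} = \frac{46295}{\frac{34401}{8179} + \frac{16949}{2299} \left(-127\right)} = \frac{46295}{\frac{34401}{8179} - \frac{2152523}{2299}} = \frac{46295}{- \frac{17526397718}{18803521}} = 46295 \left(- \frac{18803521}{17526397718}\right) = - \frac{870509004695}{17526397718}$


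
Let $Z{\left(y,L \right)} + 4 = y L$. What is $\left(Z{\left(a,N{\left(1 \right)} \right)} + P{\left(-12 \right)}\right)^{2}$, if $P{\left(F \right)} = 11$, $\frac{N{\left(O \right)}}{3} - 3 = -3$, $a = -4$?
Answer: $49$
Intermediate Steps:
$N{\left(O \right)} = 0$ ($N{\left(O \right)} = 9 + 3 \left(-3\right) = 9 - 9 = 0$)
$Z{\left(y,L \right)} = -4 + L y$ ($Z{\left(y,L \right)} = -4 + y L = -4 + L y$)
$\left(Z{\left(a,N{\left(1 \right)} \right)} + P{\left(-12 \right)}\right)^{2} = \left(\left(-4 + 0 \left(-4\right)\right) + 11\right)^{2} = \left(\left(-4 + 0\right) + 11\right)^{2} = \left(-4 + 11\right)^{2} = 7^{2} = 49$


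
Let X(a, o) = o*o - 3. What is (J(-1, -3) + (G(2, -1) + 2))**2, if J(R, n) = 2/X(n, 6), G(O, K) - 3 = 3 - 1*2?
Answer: 40000/1089 ≈ 36.731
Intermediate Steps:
X(a, o) = -3 + o**2 (X(a, o) = o**2 - 3 = -3 + o**2)
G(O, K) = 4 (G(O, K) = 3 + (3 - 1*2) = 3 + (3 - 2) = 3 + 1 = 4)
J(R, n) = 2/33 (J(R, n) = 2/(-3 + 6**2) = 2/(-3 + 36) = 2/33)
(J(-1, -3) + (G(2, -1) + 2))**2 = (2/33 + (4 + 2))**2 = (2/33 + 6)**2 = (200/33)**2 = 40000/1089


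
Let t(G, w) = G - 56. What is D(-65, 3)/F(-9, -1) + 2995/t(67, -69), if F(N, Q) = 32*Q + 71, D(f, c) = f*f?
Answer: 12560/33 ≈ 380.61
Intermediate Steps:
D(f, c) = f**2
t(G, w) = -56 + G
F(N, Q) = 71 + 32*Q
D(-65, 3)/F(-9, -1) + 2995/t(67, -69) = (-65)**2/(71 + 32*(-1)) + 2995/(-56 + 67) = 4225/(71 - 32) + 2995/11 = 4225/39 + 2995*(1/11) = 4225*(1/39) + 2995/11 = 325/3 + 2995/11 = 12560/33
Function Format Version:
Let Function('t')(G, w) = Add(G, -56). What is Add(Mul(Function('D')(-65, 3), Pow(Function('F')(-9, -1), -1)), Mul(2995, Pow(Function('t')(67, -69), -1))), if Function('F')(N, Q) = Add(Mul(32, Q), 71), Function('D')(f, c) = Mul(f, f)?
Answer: Rational(12560, 33) ≈ 380.61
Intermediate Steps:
Function('D')(f, c) = Pow(f, 2)
Function('t')(G, w) = Add(-56, G)
Function('F')(N, Q) = Add(71, Mul(32, Q))
Add(Mul(Function('D')(-65, 3), Pow(Function('F')(-9, -1), -1)), Mul(2995, Pow(Function('t')(67, -69), -1))) = Add(Mul(Pow(-65, 2), Pow(Add(71, Mul(32, -1)), -1)), Mul(2995, Pow(Add(-56, 67), -1))) = Add(Mul(4225, Pow(Add(71, -32), -1)), Mul(2995, Pow(11, -1))) = Add(Mul(4225, Pow(39, -1)), Mul(2995, Rational(1, 11))) = Add(Mul(4225, Rational(1, 39)), Rational(2995, 11)) = Add(Rational(325, 3), Rational(2995, 11)) = Rational(12560, 33)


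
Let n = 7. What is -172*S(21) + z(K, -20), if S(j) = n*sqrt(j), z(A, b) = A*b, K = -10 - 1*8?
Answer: 360 - 1204*sqrt(21) ≈ -5157.4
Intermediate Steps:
K = -18 (K = -10 - 8 = -18)
S(j) = 7*sqrt(j)
-172*S(21) + z(K, -20) = -1204*sqrt(21) - 18*(-20) = -1204*sqrt(21) + 360 = 360 - 1204*sqrt(21)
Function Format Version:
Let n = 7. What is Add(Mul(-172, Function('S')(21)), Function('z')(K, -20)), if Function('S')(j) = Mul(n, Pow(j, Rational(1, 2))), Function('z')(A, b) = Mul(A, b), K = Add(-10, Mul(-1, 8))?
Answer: Add(360, Mul(-1204, Pow(21, Rational(1, 2)))) ≈ -5157.4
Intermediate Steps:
K = -18 (K = Add(-10, -8) = -18)
Function('S')(j) = Mul(7, Pow(j, Rational(1, 2)))
Add(Mul(-172, Function('S')(21)), Function('z')(K, -20)) = Add(Mul(-172, Mul(7, Pow(21, Rational(1, 2)))), Mul(-18, -20)) = Add(Mul(-1204, Pow(21, Rational(1, 2))), 360) = Add(360, Mul(-1204, Pow(21, Rational(1, 2))))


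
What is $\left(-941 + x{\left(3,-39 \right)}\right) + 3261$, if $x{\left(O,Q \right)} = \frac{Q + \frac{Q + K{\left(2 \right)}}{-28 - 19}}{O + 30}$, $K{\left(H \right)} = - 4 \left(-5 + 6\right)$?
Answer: $\frac{3596530}{1551} \approx 2318.8$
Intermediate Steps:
$K{\left(H \right)} = -4$ ($K{\left(H \right)} = \left(-4\right) 1 = -4$)
$x{\left(O,Q \right)} = \frac{\frac{4}{47} + \frac{46 Q}{47}}{30 + O}$ ($x{\left(O,Q \right)} = \frac{Q + \frac{Q - 4}{-28 - 19}}{O + 30} = \frac{Q + \frac{-4 + Q}{-47}}{30 + O} = \frac{Q + \left(-4 + Q\right) \left(- \frac{1}{47}\right)}{30 + O} = \frac{Q - \left(- \frac{4}{47} + \frac{Q}{47}\right)}{30 + O} = \frac{\frac{4}{47} + \frac{46 Q}{47}}{30 + O}$)
$\left(-941 + x{\left(3,-39 \right)}\right) + 3261 = \left(-941 + \frac{2 \left(2 + 23 \left(-39\right)\right)}{47 \left(30 + 3\right)}\right) + 3261 = \left(-941 + \frac{2 \left(2 - 897\right)}{47 \cdot 33}\right) + 3261 = \left(-941 + \frac{2}{47} \cdot \frac{1}{33} \left(-895\right)\right) + 3261 = \left(-941 - \frac{1790}{1551}\right) + 3261 = - \frac{1461281}{1551} + 3261 = \frac{3596530}{1551}$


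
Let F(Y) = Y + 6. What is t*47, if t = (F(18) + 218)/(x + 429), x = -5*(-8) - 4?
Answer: 11374/465 ≈ 24.460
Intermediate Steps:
F(Y) = 6 + Y
x = 36 (x = 40 - 4 = 36)
t = 242/465 (t = ((6 + 18) + 218)/(36 + 429) = (24 + 218)/465 = 242*(1/465) = 242/465 ≈ 0.52043)
t*47 = (242/465)*47 = 11374/465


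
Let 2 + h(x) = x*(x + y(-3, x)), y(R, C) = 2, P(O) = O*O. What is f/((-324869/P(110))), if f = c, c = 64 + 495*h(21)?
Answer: -2881723900/324869 ≈ -8870.4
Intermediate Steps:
P(O) = O²
h(x) = -2 + x*(2 + x) (h(x) = -2 + x*(x + 2) = -2 + x*(2 + x))
c = 238159 (c = 64 + 495*(-2 + 21² + 2*21) = 64 + 495*(-2 + 441 + 42) = 64 + 495*481 = 64 + 238095 = 238159)
f = 238159
f/((-324869/P(110))) = 238159/((-324869/(110²))) = 238159/((-324869/12100)) = 238159/((-324869*1/12100)) = 238159/(-324869/12100) = 238159*(-12100/324869) = -2881723900/324869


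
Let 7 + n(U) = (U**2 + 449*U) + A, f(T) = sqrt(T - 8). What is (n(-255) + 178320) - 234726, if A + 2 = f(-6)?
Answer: -105885 + I*sqrt(14) ≈ -1.0589e+5 + 3.7417*I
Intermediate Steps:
f(T) = sqrt(-8 + T)
A = -2 + I*sqrt(14) (A = -2 + sqrt(-8 - 6) = -2 + sqrt(-14) = -2 + I*sqrt(14) ≈ -2.0 + 3.7417*I)
n(U) = -9 + U**2 + 449*U + I*sqrt(14) (n(U) = -7 + ((U**2 + 449*U) + (-2 + I*sqrt(14))) = -7 + (-2 + U**2 + 449*U + I*sqrt(14)) = -9 + U**2 + 449*U + I*sqrt(14))
(n(-255) + 178320) - 234726 = ((-9 + (-255)**2 + 449*(-255) + I*sqrt(14)) + 178320) - 234726 = ((-9 + 65025 - 114495 + I*sqrt(14)) + 178320) - 234726 = ((-49479 + I*sqrt(14)) + 178320) - 234726 = (128841 + I*sqrt(14)) - 234726 = -105885 + I*sqrt(14)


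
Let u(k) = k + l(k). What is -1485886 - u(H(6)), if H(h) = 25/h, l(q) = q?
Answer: -4457683/3 ≈ -1.4859e+6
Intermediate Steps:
u(k) = 2*k (u(k) = k + k = 2*k)
-1485886 - u(H(6)) = -1485886 - 2*25/6 = -1485886 - 1*25/3 = -1485886 - 25/3 = -4457683/3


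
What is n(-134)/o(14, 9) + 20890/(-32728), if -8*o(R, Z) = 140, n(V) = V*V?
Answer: -588029543/572740 ≈ -1026.7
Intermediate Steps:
n(V) = V²
o(R, Z) = -35/2 (o(R, Z) = -⅛*140 = -35/2)
n(-134)/o(14, 9) + 20890/(-32728) = (-134)²/(-35/2) + 20890/(-32728) = 17956*(-2/35) + 20890*(-1/32728) = -35912/35 - 10445/16364 = -588029543/572740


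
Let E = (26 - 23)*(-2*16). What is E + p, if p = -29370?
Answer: -29466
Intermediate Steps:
E = -96 (E = 3*(-32) = -96)
E + p = -96 - 29370 = -29466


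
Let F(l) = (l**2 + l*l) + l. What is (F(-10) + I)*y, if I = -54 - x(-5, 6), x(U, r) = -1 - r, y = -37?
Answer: -5291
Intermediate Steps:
F(l) = l + 2*l**2 (F(l) = (l**2 + l**2) + l = 2*l**2 + l = l + 2*l**2)
I = -47 (I = -54 - (-1 - 1*6) = -54 - (-1 - 6) = -54 - 1*(-7) = -54 + 7 = -47)
(F(-10) + I)*y = (-10*(1 + 2*(-10)) - 47)*(-37) = (-10*(1 - 20) - 47)*(-37) = (-10*(-19) - 47)*(-37) = (190 - 47)*(-37) = 143*(-37) = -5291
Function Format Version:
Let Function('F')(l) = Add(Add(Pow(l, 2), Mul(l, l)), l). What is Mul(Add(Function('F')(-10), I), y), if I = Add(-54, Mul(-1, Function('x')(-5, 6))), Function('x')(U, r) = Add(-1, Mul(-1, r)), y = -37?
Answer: -5291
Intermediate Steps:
Function('F')(l) = Add(l, Mul(2, Pow(l, 2))) (Function('F')(l) = Add(Add(Pow(l, 2), Pow(l, 2)), l) = Add(Mul(2, Pow(l, 2)), l) = Add(l, Mul(2, Pow(l, 2))))
I = -47 (I = Add(-54, Mul(-1, Add(-1, Mul(-1, 6)))) = Add(-54, Mul(-1, Add(-1, -6))) = Add(-54, Mul(-1, -7)) = Add(-54, 7) = -47)
Mul(Add(Function('F')(-10), I), y) = Mul(Add(Mul(-10, Add(1, Mul(2, -10))), -47), -37) = Mul(Add(Mul(-10, Add(1, -20)), -47), -37) = Mul(Add(Mul(-10, -19), -47), -37) = Mul(Add(190, -47), -37) = Mul(143, -37) = -5291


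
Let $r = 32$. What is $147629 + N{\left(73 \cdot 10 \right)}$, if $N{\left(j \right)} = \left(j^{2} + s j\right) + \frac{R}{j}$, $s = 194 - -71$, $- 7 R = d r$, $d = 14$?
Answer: $\frac{319002303}{365} \approx 8.7398 \cdot 10^{5}$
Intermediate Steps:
$R = -64$ ($R = - \frac{14 \cdot 32}{7} = \left(- \frac{1}{7}\right) 448 = -64$)
$s = 265$ ($s = 194 + 71 = 265$)
$N{\left(j \right)} = j^{2} - \frac{64}{j} + 265 j$ ($N{\left(j \right)} = \left(j^{2} + 265 j\right) - \frac{64}{j} = j^{2} - \frac{64}{j} + 265 j$)
$147629 + N{\left(73 \cdot 10 \right)} = 147629 + \frac{-64 + \left(73 \cdot 10\right)^{2} \left(265 + 73 \cdot 10\right)}{73 \cdot 10} = 147629 + \frac{-64 + 730^{2} \left(265 + 730\right)}{730} = 147629 + \frac{-64 + 532900 \cdot 995}{730} = 147629 + \frac{-64 + 530235500}{730} = 147629 + \frac{1}{730} \cdot 530235436 = 147629 + \frac{265117718}{365} = \frac{319002303}{365}$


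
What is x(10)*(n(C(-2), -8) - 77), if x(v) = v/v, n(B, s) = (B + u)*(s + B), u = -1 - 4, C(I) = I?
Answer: -7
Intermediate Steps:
u = -5
n(B, s) = (-5 + B)*(B + s) (n(B, s) = (B - 5)*(s + B) = (-5 + B)*(B + s))
x(v) = 1
x(10)*(n(C(-2), -8) - 77) = 1*(((-2)² - 5*(-2) - 5*(-8) - 2*(-8)) - 77) = 1*((4 + 10 + 40 + 16) - 77) = 1*(70 - 77) = 1*(-7) = -7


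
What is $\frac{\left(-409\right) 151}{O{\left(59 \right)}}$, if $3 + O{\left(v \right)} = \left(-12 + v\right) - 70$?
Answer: $\frac{61759}{26} \approx 2375.3$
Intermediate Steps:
$O{\left(v \right)} = -85 + v$ ($O{\left(v \right)} = -3 + \left(\left(-12 + v\right) - 70\right) = -3 + \left(-82 + v\right) = -85 + v$)
$\frac{\left(-409\right) 151}{O{\left(59 \right)}} = \frac{\left(-409\right) 151}{-85 + 59} = - \frac{61759}{-26} = \left(-61759\right) \left(- \frac{1}{26}\right) = \frac{61759}{26}$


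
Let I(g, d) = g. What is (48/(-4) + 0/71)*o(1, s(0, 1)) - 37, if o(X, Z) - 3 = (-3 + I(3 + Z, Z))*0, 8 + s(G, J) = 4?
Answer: -73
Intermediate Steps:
s(G, J) = -4 (s(G, J) = -8 + 4 = -4)
o(X, Z) = 3 (o(X, Z) = 3 + (-3 + (3 + Z))*0 = 3 + Z*0 = 3 + 0 = 3)
(48/(-4) + 0/71)*o(1, s(0, 1)) - 37 = (48/(-4) + 0/71)*3 - 37 = (48*(-1/4) + 0*(1/71))*3 - 37 = (-12 + 0)*3 - 37 = -12*3 - 37 = -36 - 37 = -73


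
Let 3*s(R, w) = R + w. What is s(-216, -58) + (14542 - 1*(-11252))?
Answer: 77108/3 ≈ 25703.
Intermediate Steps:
s(R, w) = R/3 + w/3 (s(R, w) = (R + w)/3 = R/3 + w/3)
s(-216, -58) + (14542 - 1*(-11252)) = ((⅓)*(-216) + (⅓)*(-58)) + (14542 - 1*(-11252)) = (-72 - 58/3) + (14542 + 11252) = -274/3 + 25794 = 77108/3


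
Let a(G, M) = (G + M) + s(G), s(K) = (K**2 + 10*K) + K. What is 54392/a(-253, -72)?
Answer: 54392/60901 ≈ 0.89312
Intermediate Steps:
s(K) = K**2 + 11*K
a(G, M) = G + M + G*(11 + G) (a(G, M) = (G + M) + G*(11 + G) = G + M + G*(11 + G))
54392/a(-253, -72) = 54392/(-253 - 72 - 253*(11 - 253)) = 54392/(-253 - 72 - 253*(-242)) = 54392/(-253 - 72 + 61226) = 54392/60901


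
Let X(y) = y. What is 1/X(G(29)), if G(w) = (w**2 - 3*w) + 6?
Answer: 1/760 ≈ 0.0013158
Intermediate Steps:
G(w) = 6 + w**2 - 3*w
1/X(G(29)) = 1/(6 + 29**2 - 3*29) = 1/(6 + 841 - 87) = 1/760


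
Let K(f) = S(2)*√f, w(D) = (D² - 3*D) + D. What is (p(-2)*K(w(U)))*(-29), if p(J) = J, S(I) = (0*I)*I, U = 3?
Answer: 0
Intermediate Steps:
S(I) = 0 (S(I) = 0*I = 0)
w(D) = D² - 2*D
K(f) = 0 (K(f) = 0*√f = 0)
(p(-2)*K(w(U)))*(-29) = -2*0*(-29) = 0*(-29) = 0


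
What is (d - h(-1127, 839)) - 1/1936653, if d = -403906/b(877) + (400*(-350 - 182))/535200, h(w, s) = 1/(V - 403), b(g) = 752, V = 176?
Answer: -19813019252878873/36861277128888 ≈ -537.50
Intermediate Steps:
h(w, s) = -1/227 (h(w, s) = 1/(176 - 403) = 1/(-227) = -1/227)
d = -135206573/251544 (d = -403906/752 + (400*(-350 - 182))/535200 = -403906*1/752 + (400*(-532))*(1/535200) = -201953/376 - 212800*1/535200 = -201953/376 - 266/669 = -135206573/251544 ≈ -537.51)
(d - h(-1127, 839)) - 1/1936653 = (-135206573/251544 - 1*(-1/227)) - 1/1936653 = (-135206573/251544 + 1/227) - 1*1/1936653 = -30691640527/57100488 - 1/1936653 = -19813019252878873/36861277128888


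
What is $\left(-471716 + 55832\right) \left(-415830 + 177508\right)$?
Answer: $99114306648$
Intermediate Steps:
$\left(-471716 + 55832\right) \left(-415830 + 177508\right) = \left(-415884\right) \left(-238322\right) = 99114306648$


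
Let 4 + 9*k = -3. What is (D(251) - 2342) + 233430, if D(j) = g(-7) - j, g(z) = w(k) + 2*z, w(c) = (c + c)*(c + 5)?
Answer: 18696131/81 ≈ 2.3082e+5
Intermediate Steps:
k = -7/9 (k = -4/9 + (⅑)*(-3) = -4/9 - ⅓ = -7/9 ≈ -0.77778)
w(c) = 2*c*(5 + c) (w(c) = (2*c)*(5 + c) = 2*c*(5 + c))
g(z) = -532/81 + 2*z (g(z) = 2*(-7/9)*(5 - 7/9) + 2*z = 2*(-7/9)*(38/9) + 2*z = -532/81 + 2*z)
D(j) = -1666/81 - j (D(j) = (-532/81 + 2*(-7)) - j = (-532/81 - 14) - j = -1666/81 - j)
(D(251) - 2342) + 233430 = ((-1666/81 - 1*251) - 2342) + 233430 = ((-1666/81 - 251) - 2342) + 233430 = (-21997/81 - 2342) + 233430 = -211699/81 + 233430 = 18696131/81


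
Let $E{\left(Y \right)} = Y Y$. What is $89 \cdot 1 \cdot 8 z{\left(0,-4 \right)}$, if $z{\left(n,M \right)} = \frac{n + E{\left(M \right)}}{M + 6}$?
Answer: $5696$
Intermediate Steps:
$E{\left(Y \right)} = Y^{2}$
$z{\left(n,M \right)} = \frac{n + M^{2}}{6 + M}$ ($z{\left(n,M \right)} = \frac{n + M^{2}}{M + 6} = \frac{n + M^{2}}{6 + M}$)
$89 \cdot 1 \cdot 8 z{\left(0,-4 \right)} = 89 \cdot 1 \cdot 8 \frac{0 + \left(-4\right)^{2}}{6 - 4} = 89 \cdot 8 \frac{0 + 16}{2} = 89 \cdot 8 \cdot \frac{1}{2} \cdot 16 = 89 \cdot 8 \cdot 8 = 89 \cdot 64 = 5696$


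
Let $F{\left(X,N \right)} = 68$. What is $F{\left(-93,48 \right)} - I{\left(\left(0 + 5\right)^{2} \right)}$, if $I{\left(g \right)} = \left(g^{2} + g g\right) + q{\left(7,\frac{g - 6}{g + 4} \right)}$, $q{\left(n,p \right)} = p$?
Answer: $- \frac{34297}{29} \approx -1182.7$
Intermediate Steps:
$I{\left(g \right)} = 2 g^{2} + \frac{-6 + g}{4 + g}$ ($I{\left(g \right)} = \left(g^{2} + g g\right) + \frac{g - 6}{g + 4} = \left(g^{2} + g^{2}\right) + \frac{-6 + g}{4 + g} = 2 g^{2} + \frac{-6 + g}{4 + g}$)
$F{\left(-93,48 \right)} - I{\left(\left(0 + 5\right)^{2} \right)} = 68 - \frac{-6 + \left(0 + 5\right)^{2} + 2 \left(\left(0 + 5\right)^{2}\right)^{2} \left(4 + \left(0 + 5\right)^{2}\right)}{4 + \left(0 + 5\right)^{2}} = 68 - \frac{-6 + 5^{2} + 2 \left(5^{2}\right)^{2} \left(4 + 5^{2}\right)}{4 + 5^{2}} = 68 - \frac{-6 + 25 + 2 \cdot 25^{2} \left(4 + 25\right)}{4 + 25} = 68 - \frac{-6 + 25 + 2 \cdot 625 \cdot 29}{29} = 68 - \frac{-6 + 25 + 36250}{29} = 68 - \frac{1}{29} \cdot 36269 = 68 - \frac{36269}{29} = - \frac{34297}{29}$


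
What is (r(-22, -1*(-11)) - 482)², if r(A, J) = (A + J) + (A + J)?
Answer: 254016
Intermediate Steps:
r(A, J) = 2*A + 2*J
(r(-22, -1*(-11)) - 482)² = ((2*(-22) + 2*(-1*(-11))) - 482)² = ((-44 + 2*11) - 482)² = ((-44 + 22) - 482)² = (-22 - 482)² = (-504)² = 254016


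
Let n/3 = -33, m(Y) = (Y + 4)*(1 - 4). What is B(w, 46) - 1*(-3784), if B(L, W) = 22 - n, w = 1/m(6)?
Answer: 3905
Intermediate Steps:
m(Y) = -12 - 3*Y (m(Y) = (4 + Y)*(-3) = -12 - 3*Y)
w = -1/30 (w = 1/(-12 - 3*6) = 1/(-12 - 18) = 1/(-30) = -1/30 ≈ -0.033333)
n = -99 (n = 3*(-33) = -99)
B(L, W) = 121 (B(L, W) = 22 - 1*(-99) = 22 + 99 = 121)
B(w, 46) - 1*(-3784) = 121 - 1*(-3784) = 121 + 3784 = 3905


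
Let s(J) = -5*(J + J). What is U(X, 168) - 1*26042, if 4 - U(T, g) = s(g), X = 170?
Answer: -24358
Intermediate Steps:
s(J) = -10*J
U(T, g) = 4 + 10*g (U(T, g) = 4 - (-10)*g = 4 + 10*g)
U(X, 168) - 1*26042 = (4 + 10*168) - 1*26042 = (4 + 1680) - 26042 = 1684 - 26042 = -24358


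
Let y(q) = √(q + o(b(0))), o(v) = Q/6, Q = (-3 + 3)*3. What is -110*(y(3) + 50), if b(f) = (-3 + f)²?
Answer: -5500 - 110*√3 ≈ -5690.5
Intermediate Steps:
Q = 0 (Q = 0*3 = 0)
o(v) = 0 (o(v) = 0/6 = 0*(⅙) = 0)
y(q) = √q (y(q) = √(q + 0) = √q)
-110*(y(3) + 50) = -110*(√3 + 50) = -110*(50 + √3) = -5500 - 110*√3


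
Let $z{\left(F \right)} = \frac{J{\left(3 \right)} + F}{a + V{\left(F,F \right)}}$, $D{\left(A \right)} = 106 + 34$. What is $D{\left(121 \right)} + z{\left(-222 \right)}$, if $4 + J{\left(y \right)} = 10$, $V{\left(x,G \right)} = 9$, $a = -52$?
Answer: $\frac{6236}{43} \approx 145.02$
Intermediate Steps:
$D{\left(A \right)} = 140$
$J{\left(y \right)} = 6$ ($J{\left(y \right)} = -4 + 10 = 6$)
$z{\left(F \right)} = - \frac{6}{43} - \frac{F}{43}$ ($z{\left(F \right)} = \frac{6 + F}{-52 + 9} = \frac{6 + F}{-43} = \left(6 + F\right) \left(- \frac{1}{43}\right) = - \frac{6}{43} - \frac{F}{43}$)
$D{\left(121 \right)} + z{\left(-222 \right)} = 140 - - \frac{216}{43} = 140 + \left(- \frac{6}{43} + \frac{222}{43}\right) = 140 + \frac{216}{43} = \frac{6236}{43}$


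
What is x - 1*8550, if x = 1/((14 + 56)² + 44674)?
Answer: -423857699/49574 ≈ -8550.0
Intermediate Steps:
x = 1/49574 (x = 1/(70² + 44674) = 1/(4900 + 44674) = 1/49574 ≈ 2.0172e-5)
x - 1*8550 = 1/49574 - 1*8550 = 1/49574 - 8550 = -423857699/49574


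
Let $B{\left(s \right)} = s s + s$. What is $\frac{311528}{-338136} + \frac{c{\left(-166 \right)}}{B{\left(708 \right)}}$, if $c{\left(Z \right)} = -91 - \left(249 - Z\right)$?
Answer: $- \frac{3261446459}{3536141754} \approx -0.92232$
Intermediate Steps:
$B{\left(s \right)} = s + s^{2}$ ($B{\left(s \right)} = s^{2} + s = s + s^{2}$)
$c{\left(Z \right)} = -340 + Z$ ($c{\left(Z \right)} = -91 + \left(-249 + Z\right) = -340 + Z$)
$\frac{311528}{-338136} + \frac{c{\left(-166 \right)}}{B{\left(708 \right)}} = \frac{311528}{-338136} + \frac{-340 - 166}{708 \left(1 + 708\right)} = 311528 \left(- \frac{1}{338136}\right) - \frac{506}{708 \cdot 709} = - \frac{38941}{42267} - \frac{506}{501972} = - \frac{38941}{42267} - \frac{253}{250986} = - \frac{3261446459}{3536141754}$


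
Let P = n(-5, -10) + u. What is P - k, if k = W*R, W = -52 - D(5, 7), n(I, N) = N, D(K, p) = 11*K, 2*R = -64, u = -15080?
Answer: -18514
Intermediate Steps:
R = -32 (R = (½)*(-64) = -32)
W = -107 (W = -52 - 11*5 = -52 - 1*55 = -52 - 55 = -107)
P = -15090 (P = -10 - 15080 = -15090)
k = 3424 (k = -107*(-32) = 3424)
P - k = -15090 - 1*3424 = -15090 - 3424 = -18514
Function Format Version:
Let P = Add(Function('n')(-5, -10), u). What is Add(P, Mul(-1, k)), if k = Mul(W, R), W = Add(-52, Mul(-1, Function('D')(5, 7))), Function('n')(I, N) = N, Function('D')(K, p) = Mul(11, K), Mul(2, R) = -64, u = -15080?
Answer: -18514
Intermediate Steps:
R = -32 (R = Mul(Rational(1, 2), -64) = -32)
W = -107 (W = Add(-52, Mul(-1, Mul(11, 5))) = Add(-52, Mul(-1, 55)) = Add(-52, -55) = -107)
P = -15090 (P = Add(-10, -15080) = -15090)
k = 3424 (k = Mul(-107, -32) = 3424)
Add(P, Mul(-1, k)) = Add(-15090, Mul(-1, 3424)) = Add(-15090, -3424) = -18514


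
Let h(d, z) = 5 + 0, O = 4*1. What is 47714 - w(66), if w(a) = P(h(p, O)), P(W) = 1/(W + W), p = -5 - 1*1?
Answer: 477139/10 ≈ 47714.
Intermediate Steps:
O = 4
p = -6 (p = -5 - 1 = -6)
h(d, z) = 5
P(W) = 1/(2*W)
w(a) = ⅒ (w(a) = (½)/5 = (½)*(⅕) = ⅒)
47714 - w(66) = 47714 - 1*⅒ = 47714 - ⅒ = 477139/10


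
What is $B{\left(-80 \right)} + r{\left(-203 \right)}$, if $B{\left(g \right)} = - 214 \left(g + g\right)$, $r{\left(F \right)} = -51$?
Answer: $34189$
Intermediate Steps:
$B{\left(g \right)} = - 428 g$ ($B{\left(g \right)} = - 214 \cdot 2 g = - 428 g$)
$B{\left(-80 \right)} + r{\left(-203 \right)} = \left(-428\right) \left(-80\right) - 51 = 34240 - 51 = 34189$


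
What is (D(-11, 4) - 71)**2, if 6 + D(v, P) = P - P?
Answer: 5929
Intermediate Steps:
D(v, P) = -6 (D(v, P) = -6 + (P - P) = -6 + 0 = -6)
(D(-11, 4) - 71)**2 = (-6 - 71)**2 = (-77)**2 = 5929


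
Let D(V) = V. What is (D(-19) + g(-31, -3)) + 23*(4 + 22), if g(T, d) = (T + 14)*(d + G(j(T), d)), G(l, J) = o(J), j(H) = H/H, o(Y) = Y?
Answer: 681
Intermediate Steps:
j(H) = 1
G(l, J) = J
g(T, d) = 2*d*(14 + T) (g(T, d) = (T + 14)*(d + d) = (14 + T)*(2*d) = 2*d*(14 + T))
(D(-19) + g(-31, -3)) + 23*(4 + 22) = (-19 + 2*(-3)*(14 - 31)) + 23*(4 + 22) = (-19 + 2*(-3)*(-17)) + 23*26 = (-19 + 102) + 598 = 83 + 598 = 681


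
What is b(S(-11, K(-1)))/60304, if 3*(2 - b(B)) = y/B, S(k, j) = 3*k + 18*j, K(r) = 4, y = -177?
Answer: 137/2351856 ≈ 5.8252e-5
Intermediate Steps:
b(B) = 2 + 59/B (b(B) = 2 - (-59)/B = 2 + 59/B)
b(S(-11, K(-1)))/60304 = (2 + 59/(3*(-11) + 18*4))/60304 = (2 + 59/(-33 + 72))*(1/60304) = (2 + 59/39)*(1/60304) = (137/39)*(1/60304) = 137/2351856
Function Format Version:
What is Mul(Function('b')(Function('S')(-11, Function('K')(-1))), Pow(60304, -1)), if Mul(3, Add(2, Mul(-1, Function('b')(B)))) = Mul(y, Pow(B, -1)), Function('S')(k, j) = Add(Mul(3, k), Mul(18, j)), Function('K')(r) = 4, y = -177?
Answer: Rational(137, 2351856) ≈ 5.8252e-5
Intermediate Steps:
Function('b')(B) = Add(2, Mul(59, Pow(B, -1))) (Function('b')(B) = Add(2, Mul(Rational(-1, 3), Mul(-177, Pow(B, -1)))) = Add(2, Mul(59, Pow(B, -1))))
Mul(Function('b')(Function('S')(-11, Function('K')(-1))), Pow(60304, -1)) = Mul(Add(2, Mul(59, Pow(Add(Mul(3, -11), Mul(18, 4)), -1))), Pow(60304, -1)) = Mul(Add(2, Mul(59, Pow(Add(-33, 72), -1))), Rational(1, 60304)) = Mul(Add(2, Mul(59, Pow(39, -1))), Rational(1, 60304)) = Mul(Add(2, Mul(59, Rational(1, 39))), Rational(1, 60304)) = Mul(Add(2, Rational(59, 39)), Rational(1, 60304)) = Mul(Rational(137, 39), Rational(1, 60304)) = Rational(137, 2351856)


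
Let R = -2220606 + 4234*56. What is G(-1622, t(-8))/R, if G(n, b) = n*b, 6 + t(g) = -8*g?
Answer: 47038/991751 ≈ 0.047429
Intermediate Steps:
t(g) = -6 - 8*g
G(n, b) = b*n
R = -1983502 (R = -2220606 + 237104 = -1983502)
G(-1622, t(-8))/R = ((-6 - 8*(-8))*(-1622))/(-1983502) = ((-6 + 64)*(-1622))*(-1/1983502) = (58*(-1622))*(-1/1983502) = -94076*(-1/1983502) = 47038/991751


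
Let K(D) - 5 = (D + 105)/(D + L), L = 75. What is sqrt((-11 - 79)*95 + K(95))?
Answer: I*sqrt(2469165)/17 ≈ 92.433*I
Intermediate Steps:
K(D) = 5 + (105 + D)/(75 + D) (K(D) = 5 + (D + 105)/(D + 75) = 5 + (105 + D)/(75 + D))
sqrt((-11 - 79)*95 + K(95)) = sqrt((-11 - 79)*95 + 6*(80 + 95)/(75 + 95)) = sqrt(-90*95 + 6*175/170) = sqrt(-8550 + 6*(1/170)*175) = sqrt(-8550 + 105/17) = sqrt(-145245/17) = I*sqrt(2469165)/17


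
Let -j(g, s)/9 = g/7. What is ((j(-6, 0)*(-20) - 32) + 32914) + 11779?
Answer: 311547/7 ≈ 44507.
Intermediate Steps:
j(g, s) = -9*g/7
((j(-6, 0)*(-20) - 32) + 32914) + 11779 = ((-9/7*(-6)*(-20) - 32) + 32914) + 11779 = (((54/7)*(-20) - 32) + 32914) + 11779 = ((-1080/7 - 32) + 32914) + 11779 = (-1304/7 + 32914) + 11779 = 229094/7 + 11779 = 311547/7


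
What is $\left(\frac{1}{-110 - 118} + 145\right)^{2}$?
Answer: $\frac{1092897481}{51984} \approx 21024.0$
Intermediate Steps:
$\left(\frac{1}{-110 - 118} + 145\right)^{2} = \left(\frac{1}{-228} + 145\right)^{2} = \left(- \frac{1}{228} + 145\right)^{2} = \left(\frac{33059}{228}\right)^{2} = \frac{1092897481}{51984}$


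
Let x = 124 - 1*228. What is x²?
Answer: 10816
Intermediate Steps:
x = -104 (x = 124 - 228 = -104)
x² = (-104)² = 10816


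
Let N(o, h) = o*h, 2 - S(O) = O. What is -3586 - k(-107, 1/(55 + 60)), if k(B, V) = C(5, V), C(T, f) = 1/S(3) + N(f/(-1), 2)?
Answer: -412273/115 ≈ -3585.0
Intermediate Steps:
S(O) = 2 - O
N(o, h) = h*o
C(T, f) = -1 - 2*f (C(T, f) = 1/(2 - 1*3) + 2*(f/(-1)) = 1/(2 - 3) + 2*(f*(-1)) = 1/(-1) + 2*(-f) = -1 - 2*f)
k(B, V) = -1 - 2*V
-3586 - k(-107, 1/(55 + 60)) = -3586 - (-1 - 2/(55 + 60)) = -3586 - (-1 - 2/115) = -3586 - 1*(-117/115) = -3586 + 117/115 = -412273/115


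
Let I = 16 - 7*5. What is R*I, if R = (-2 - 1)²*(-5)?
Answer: 855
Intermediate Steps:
I = -19 (I = 16 - 35 = -19)
R = -45 (R = (-3)²*(-5) = 9*(-5) = -45)
R*I = -45*(-19) = 855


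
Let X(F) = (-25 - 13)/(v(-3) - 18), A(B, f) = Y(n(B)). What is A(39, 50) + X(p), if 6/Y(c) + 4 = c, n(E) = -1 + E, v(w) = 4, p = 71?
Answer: 344/119 ≈ 2.8908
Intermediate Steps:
Y(c) = 6/(-4 + c)
A(B, f) = 6/(-5 + B) (A(B, f) = 6/(-4 + (-1 + B)) = 6/(-5 + B))
X(F) = 19/7 (X(F) = (-25 - 13)/(4 - 18) = -38/(-14) = -38*(-1/14) = 19/7)
A(39, 50) + X(p) = 6/(-5 + 39) + 19/7 = 6/34 + 19/7 = 6*(1/34) + 19/7 = 3/17 + 19/7 = 344/119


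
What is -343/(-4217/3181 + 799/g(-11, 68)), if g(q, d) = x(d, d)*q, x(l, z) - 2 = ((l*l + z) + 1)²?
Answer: 264333144392163/1021641472756 ≈ 258.73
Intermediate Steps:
x(l, z) = 2 + (1 + z + l²)² (x(l, z) = 2 + ((l*l + z) + 1)² = 2 + ((l² + z) + 1)² = 2 + ((z + l²) + 1)² = 2 + (1 + z + l²)²)
g(q, d) = q*(2 + (1 + d + d²)²) (g(q, d) = (2 + (1 + d + d²)²)*q = q*(2 + (1 + d + d²)²))
-343/(-4217/3181 + 799/g(-11, 68)) = -343/(-4217/3181 + 799/((-11*(2 + (1 + 68 + 68²)²)))) = -343/(-4217*1/3181 + 799/((-11*(2 + (1 + 68 + 4624)²)))) = -343/(-4217/3181 + 799/((-11*(2 + 4693²)))) = -343/(-4217/3181 + 799/((-11*(2 + 22024249)))) = -343/(-4217/3181 + 799/((-11*22024251))) = -343/(-4217/3181 + 799/(-242266761)) = -343/(-4217/3181 + 799*(-1/242266761)) = -343/(-4217/3181 - 799/242266761) = -343/(-1021641472756/770650566741) = -343*(-770650566741/1021641472756) = 264333144392163/1021641472756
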